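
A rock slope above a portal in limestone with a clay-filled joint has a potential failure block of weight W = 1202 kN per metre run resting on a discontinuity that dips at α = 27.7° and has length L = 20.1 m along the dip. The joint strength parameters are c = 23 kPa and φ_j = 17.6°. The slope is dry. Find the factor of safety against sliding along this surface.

FS = 1.43

Resolving the block weight along and normal to the plane and applying the Mohr–Coulomb strength on the joint:
N' = W cosα = 1202·cos27.7° = 1064.2 kN/m
Driving force T = W sinα = 1202·sin27.7° = 558.7 kN/m
Resisting force R = c·L + N'·tanφ_j = 23·20.1 + 1064.2·tan17.6° = 462.3 + 337.6 = 799.9 kN/m
FS = R / T = 799.9 / 558.7 = 1.432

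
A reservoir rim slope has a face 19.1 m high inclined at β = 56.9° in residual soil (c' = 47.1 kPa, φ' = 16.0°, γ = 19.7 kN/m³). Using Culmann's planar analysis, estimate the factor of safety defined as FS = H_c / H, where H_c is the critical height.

FS = 1.65

H_c = (4c'/γ) · sinβ cosφ' / [1 − cos(β − φ')]
    = (4·47.1/19.7) · sin56.9°·cos16.0° / [1 − cos40.9°]
    = 9.563 · 0.8053 / 0.2441 = 31.54 m
FS = H_c / H = 31.54 / 19.1 = 1.651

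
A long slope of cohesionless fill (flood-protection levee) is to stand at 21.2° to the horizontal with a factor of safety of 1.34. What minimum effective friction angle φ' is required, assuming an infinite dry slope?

φ' = 27.5°

FS = tanφ'/tanβ ⇒ tanφ' = FS · tanβ = 1.34 · tan21.2° = 0.5198
φ' = arctan(0.5198) = 27.46°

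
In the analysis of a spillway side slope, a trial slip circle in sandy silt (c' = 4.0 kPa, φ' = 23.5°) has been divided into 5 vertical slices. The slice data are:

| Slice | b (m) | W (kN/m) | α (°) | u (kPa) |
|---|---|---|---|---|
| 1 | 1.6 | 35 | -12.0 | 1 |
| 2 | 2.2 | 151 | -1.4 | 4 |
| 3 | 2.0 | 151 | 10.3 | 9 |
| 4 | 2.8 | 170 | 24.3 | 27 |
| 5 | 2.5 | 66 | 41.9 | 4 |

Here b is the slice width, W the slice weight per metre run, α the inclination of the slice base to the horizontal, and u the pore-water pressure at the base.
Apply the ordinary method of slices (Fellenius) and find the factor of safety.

Ordinary method of slices: FS = Σ[c'·Δl_i + (W_i cosα_i − u_i·Δl_i)·tanφ'] / Σ W_i sinα_i, with Δl_i = b_i / cosα_i.
Slice 1: Δl = 1.6/cos(-12.0°) = 1.636 m; N'_1 = 35·cos(-12.0°) − 1·1.636 = 32.6; c'Δl = 6.54; W sinα = -7.3
Slice 2: Δl = 2.2/cos(-1.4°) = 2.201 m; N'_2 = 151·cos(-1.4°) − 4·2.201 = 142.2; c'Δl = 8.80; W sinα = -3.7
Slice 3: Δl = 2.0/cos10.3° = 2.033 m; N'_3 = 151·cos10.3° − 9·2.033 = 130.3; c'Δl = 8.13; W sinα = 27.0
Slice 4: Δl = 2.8/cos24.3° = 3.072 m; N'_4 = 170·cos24.3° − 27·3.072 = 72.0; c'Δl = 12.29; W sinα = 70.0
Slice 5: Δl = 2.5/cos41.9° = 3.359 m; N'_5 = 66·cos41.9° − 4·3.359 = 35.7; c'Δl = 13.44; W sinα = 44.1
Σc'Δl = 49.2 kN/m; ΣN' = 412.7 kN/m; ΣW sinα = 130.1 kN/m
Resisting = 49.2 + 412.7·tan23.5° = 49.2 + 179.4 = 228.6 kN/m
FS = 228.6 / 130.1 = 1.758

FS = 1.76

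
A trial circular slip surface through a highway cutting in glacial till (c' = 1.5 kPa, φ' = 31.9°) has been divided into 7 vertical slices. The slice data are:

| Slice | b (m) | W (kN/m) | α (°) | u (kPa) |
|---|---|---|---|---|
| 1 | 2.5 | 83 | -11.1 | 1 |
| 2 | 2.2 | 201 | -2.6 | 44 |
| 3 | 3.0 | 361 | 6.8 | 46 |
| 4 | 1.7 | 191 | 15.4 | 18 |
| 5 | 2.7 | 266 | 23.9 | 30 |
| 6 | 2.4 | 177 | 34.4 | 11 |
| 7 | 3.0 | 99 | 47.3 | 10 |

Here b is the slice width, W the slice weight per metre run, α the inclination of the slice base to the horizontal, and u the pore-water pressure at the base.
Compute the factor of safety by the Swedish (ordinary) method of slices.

Ordinary method of slices: FS = Σ[c'·Δl_i + (W_i cosα_i − u_i·Δl_i)·tanφ'] / Σ W_i sinα_i, with Δl_i = b_i / cosα_i.
Slice 1: Δl = 2.5/cos(-11.1°) = 2.548 m; N'_1 = 83·cos(-11.1°) − 1·2.548 = 78.9; c'Δl = 3.82; W sinα = -16.0
Slice 2: Δl = 2.2/cos(-2.6°) = 2.202 m; N'_2 = 201·cos(-2.6°) − 44·2.202 = 103.9; c'Δl = 3.30; W sinα = -9.1
Slice 3: Δl = 3.0/cos6.8° = 3.021 m; N'_3 = 361·cos6.8° − 46·3.021 = 219.5; c'Δl = 4.53; W sinα = 42.7
Slice 4: Δl = 1.7/cos15.4° = 1.763 m; N'_4 = 191·cos15.4° − 18·1.763 = 152.4; c'Δl = 2.64; W sinα = 50.7
Slice 5: Δl = 2.7/cos23.9° = 2.953 m; N'_5 = 266·cos23.9° − 30·2.953 = 154.6; c'Δl = 4.43; W sinα = 107.8
Slice 6: Δl = 2.4/cos34.4° = 2.909 m; N'_6 = 177·cos34.4° − 11·2.909 = 114.0; c'Δl = 4.36; W sinα = 100.0
Slice 7: Δl = 3.0/cos47.3° = 4.424 m; N'_7 = 99·cos47.3° − 10·4.424 = 22.9; c'Δl = 6.64; W sinα = 72.8
Σc'Δl = 29.7 kN/m; ΣN' = 846.2 kN/m; ΣW sinα = 348.9 kN/m
Resisting = 29.7 + 846.2·tan31.9° = 29.7 + 526.7 = 556.5 kN/m
FS = 556.5 / 348.9 = 1.595

FS = 1.59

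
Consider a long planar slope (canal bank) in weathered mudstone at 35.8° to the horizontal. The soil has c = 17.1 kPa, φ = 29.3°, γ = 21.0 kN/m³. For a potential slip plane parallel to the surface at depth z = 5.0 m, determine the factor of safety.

FS = 1.12

For an infinite slope with a slip plane parallel to the surface (no pore pressure): FS = [c + γz cos²β tanφ] / [γz sinβ cosβ].
γz = 21.0·5.0 = 105.00 kN/m²
Numerator = 17.1 + 105.00·cos²35.8°·tan29.3° = 17.1 + 105.00·0.6578·0.5612 = 55.861 kPa
Denominator = 105.00·sin35.8°·cos35.8° = 105.00·0.5850·0.8111 = 49.816 kPa
FS = 55.861 / 49.816 = 1.121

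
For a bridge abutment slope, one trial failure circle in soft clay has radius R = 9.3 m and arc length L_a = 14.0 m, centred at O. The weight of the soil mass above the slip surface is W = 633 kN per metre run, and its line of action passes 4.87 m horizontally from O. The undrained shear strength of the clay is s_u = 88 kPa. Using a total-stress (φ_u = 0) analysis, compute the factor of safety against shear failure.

Taking moments about the centre O, the resisting moment is provided by the undrained shear strength acting along the arc:
M_R = s_u·L_a·R = 88·14.00·9.3 = 11457.6 kN·m/m
M_D = W·d = 633·4.87 = 3082.7 kN·m/m
FS = M_R / M_D = 11457.6 / 3082.7 = 3.717

FS = 3.72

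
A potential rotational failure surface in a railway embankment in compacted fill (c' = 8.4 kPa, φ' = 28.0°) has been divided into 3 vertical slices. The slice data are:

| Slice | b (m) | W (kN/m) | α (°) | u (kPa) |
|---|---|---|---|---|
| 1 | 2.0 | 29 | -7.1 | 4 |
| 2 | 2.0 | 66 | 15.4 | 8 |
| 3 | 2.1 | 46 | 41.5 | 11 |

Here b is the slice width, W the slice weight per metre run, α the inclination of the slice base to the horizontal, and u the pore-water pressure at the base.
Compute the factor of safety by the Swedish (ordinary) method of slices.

Ordinary method of slices: FS = Σ[c'·Δl_i + (W_i cosα_i − u_i·Δl_i)·tanφ'] / Σ W_i sinα_i, with Δl_i = b_i / cosα_i.
Slice 1: Δl = 2.0/cos(-7.1°) = 2.015 m; N'_1 = 29·cos(-7.1°) − 4·2.015 = 20.7; c'Δl = 16.93; W sinα = -3.6
Slice 2: Δl = 2.0/cos15.4° = 2.074 m; N'_2 = 66·cos15.4° − 8·2.074 = 47.0; c'Δl = 17.43; W sinα = 17.5
Slice 3: Δl = 2.1/cos41.5° = 2.804 m; N'_3 = 46·cos41.5° − 11·2.804 = 3.6; c'Δl = 23.55; W sinα = 30.5
Σc'Δl = 57.9 kN/m; ΣN' = 71.4 kN/m; ΣW sinα = 44.4 kN/m
Resisting = 57.9 + 71.4·tan28.0° = 57.9 + 37.9 = 95.9 kN/m
FS = 95.9 / 44.4 = 2.158

FS = 2.16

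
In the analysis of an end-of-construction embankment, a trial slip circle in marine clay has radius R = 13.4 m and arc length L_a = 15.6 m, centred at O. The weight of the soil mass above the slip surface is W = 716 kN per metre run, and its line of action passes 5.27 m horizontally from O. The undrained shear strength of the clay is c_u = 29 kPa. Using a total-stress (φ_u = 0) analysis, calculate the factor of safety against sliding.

Taking moments about the centre O, the resisting moment is provided by the undrained shear strength acting along the arc:
M_R = c_u·L_a·R = 29·15.60·13.4 = 6062.2 kN·m/m
M_D = W·d = 716·5.27 = 3773.3 kN·m/m
FS = M_R / M_D = 6062.2 / 3773.3 = 1.607

FS = 1.61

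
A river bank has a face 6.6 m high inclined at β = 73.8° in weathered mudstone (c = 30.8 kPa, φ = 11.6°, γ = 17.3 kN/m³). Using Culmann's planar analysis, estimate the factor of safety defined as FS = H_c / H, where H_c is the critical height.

FS = 1.90

H_c = (4c/γ) · sinβ cosφ / [1 − cos(β − φ)]
    = (4·30.8/17.3) · sin73.8°·cos11.6° / [1 − cos62.2°]
    = 7.121 · 0.9407 / 0.5336 = 12.55 m
FS = H_c / H = 12.55 / 6.6 = 1.902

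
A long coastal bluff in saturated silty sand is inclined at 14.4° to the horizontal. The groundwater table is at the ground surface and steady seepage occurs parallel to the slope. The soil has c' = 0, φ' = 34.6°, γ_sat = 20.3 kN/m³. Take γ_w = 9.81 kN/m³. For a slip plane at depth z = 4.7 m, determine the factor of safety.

FS = 1.39

With seepage parallel to the slope and the water table at the surface, the effective normal stress on the slip plane uses the buoyant unit weight γ' = γ_sat − γ_w while the driving shear stress uses γ_sat:
FS = [c' + γ' z cos²β tanφ'] / [γ_sat z sinβ cosβ]
(For c' = 0 this reduces to FS = (γ'/γ_sat)·tanφ'/tanβ.)
γ' = 20.3 − 9.81 = 10.49 kN/m³
Numerator = 0.0 + 10.49·4.7·cos²14.4°·tan34.6° = 0.0 + 10.49·4.7·0.9382·0.6899 = 31.908 kPa
Denominator = 20.3·4.7·sin14.4°·cos14.4° = 20.3·4.7·0.2487·0.9686 = 22.982 kPa
FS = 31.908 / 22.982 = 1.388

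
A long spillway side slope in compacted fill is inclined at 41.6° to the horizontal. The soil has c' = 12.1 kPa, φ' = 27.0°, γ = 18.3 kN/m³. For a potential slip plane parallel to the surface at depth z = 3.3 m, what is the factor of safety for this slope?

For an infinite slope with a slip plane parallel to the surface (no pore pressure): FS = [c' + γz cos²β tanφ'] / [γz sinβ cosβ].
γz = 18.3·3.3 = 60.39 kN/m²
Numerator = 12.1 + 60.39·cos²41.6°·tan27.0° = 12.1 + 60.39·0.5592·0.5095 = 29.307 kPa
Denominator = 60.39·sin41.6°·cos41.6° = 60.39·0.6639·0.7478 = 29.983 kPa
FS = 29.307 / 29.983 = 0.977

FS = 0.98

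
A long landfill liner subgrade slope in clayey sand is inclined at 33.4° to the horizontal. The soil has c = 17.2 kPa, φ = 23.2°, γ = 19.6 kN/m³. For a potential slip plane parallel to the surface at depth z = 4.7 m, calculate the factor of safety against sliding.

FS = 1.06

For an infinite slope with a slip plane parallel to the surface (no pore pressure): FS = [c + γz cos²β tanφ] / [γz sinβ cosβ].
γz = 19.6·4.7 = 92.12 kN/m²
Numerator = 17.2 + 92.12·cos²33.4°·tan23.2° = 17.2 + 92.12·0.6970·0.4286 = 44.718 kPa
Denominator = 92.12·sin33.4°·cos33.4° = 92.12·0.5505·0.8348 = 42.335 kPa
FS = 44.718 / 42.335 = 1.056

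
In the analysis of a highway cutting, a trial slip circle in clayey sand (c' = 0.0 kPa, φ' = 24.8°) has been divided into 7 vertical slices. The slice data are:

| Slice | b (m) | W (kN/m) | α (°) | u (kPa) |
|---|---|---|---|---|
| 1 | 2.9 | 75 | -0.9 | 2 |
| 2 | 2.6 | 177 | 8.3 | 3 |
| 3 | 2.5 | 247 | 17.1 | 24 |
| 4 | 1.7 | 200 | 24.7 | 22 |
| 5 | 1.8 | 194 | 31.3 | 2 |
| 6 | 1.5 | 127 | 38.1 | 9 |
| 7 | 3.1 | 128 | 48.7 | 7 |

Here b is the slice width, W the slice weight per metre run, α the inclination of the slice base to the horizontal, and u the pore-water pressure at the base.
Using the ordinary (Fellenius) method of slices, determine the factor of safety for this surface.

Ordinary method of slices: FS = Σ[c'·Δl_i + (W_i cosα_i − u_i·Δl_i)·tanφ'] / Σ W_i sinα_i, with Δl_i = b_i / cosα_i.
Slice 1: Δl = 2.9/cos(-0.9°) = 2.900 m; N'_1 = 75·cos(-0.9°) − 2·2.900 = 69.2; c'Δl = 0.00; W sinα = -1.2
Slice 2: Δl = 2.6/cos8.3° = 2.628 m; N'_2 = 177·cos8.3° − 3·2.628 = 167.3; c'Δl = 0.00; W sinα = 25.6
Slice 3: Δl = 2.5/cos17.1° = 2.616 m; N'_3 = 247·cos17.1° − 24·2.616 = 173.3; c'Δl = 0.00; W sinα = 72.6
Slice 4: Δl = 1.7/cos24.7° = 1.871 m; N'_4 = 200·cos24.7° − 22·1.871 = 140.5; c'Δl = 0.00; W sinα = 83.6
Slice 5: Δl = 1.8/cos31.3° = 2.107 m; N'_5 = 194·cos31.3° − 2·2.107 = 161.6; c'Δl = 0.00; W sinα = 100.8
Slice 6: Δl = 1.5/cos38.1° = 1.906 m; N'_6 = 127·cos38.1° − 9·1.906 = 82.8; c'Δl = 0.00; W sinα = 78.4
Slice 7: Δl = 3.1/cos48.7° = 4.697 m; N'_7 = 128·cos48.7° − 7·4.697 = 51.6; c'Δl = 0.00; W sinα = 96.2
Σc'Δl = 0.0 kN/m; ΣN' = 846.2 kN/m; ΣW sinα = 455.9 kN/m
Resisting = 0.0 + 846.2·tan24.8° = 0.0 + 391.0 = 391.0 kN/m
FS = 391.0 / 455.9 = 0.858

FS = 0.86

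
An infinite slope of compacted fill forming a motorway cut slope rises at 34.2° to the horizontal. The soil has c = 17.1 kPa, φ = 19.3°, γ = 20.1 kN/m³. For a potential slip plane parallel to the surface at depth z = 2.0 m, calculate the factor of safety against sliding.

FS = 1.43

For an infinite slope with a slip plane parallel to the surface (no pore pressure): FS = [c + γz cos²β tanφ] / [γz sinβ cosβ].
γz = 20.1·2.0 = 40.20 kN/m²
Numerator = 17.1 + 40.20·cos²34.2°·tan19.3° = 17.1 + 40.20·0.6841·0.3502 = 26.730 kPa
Denominator = 40.20·sin34.2°·cos34.2° = 40.20·0.5621·0.8271 = 18.689 kPa
FS = 26.730 / 18.689 = 1.430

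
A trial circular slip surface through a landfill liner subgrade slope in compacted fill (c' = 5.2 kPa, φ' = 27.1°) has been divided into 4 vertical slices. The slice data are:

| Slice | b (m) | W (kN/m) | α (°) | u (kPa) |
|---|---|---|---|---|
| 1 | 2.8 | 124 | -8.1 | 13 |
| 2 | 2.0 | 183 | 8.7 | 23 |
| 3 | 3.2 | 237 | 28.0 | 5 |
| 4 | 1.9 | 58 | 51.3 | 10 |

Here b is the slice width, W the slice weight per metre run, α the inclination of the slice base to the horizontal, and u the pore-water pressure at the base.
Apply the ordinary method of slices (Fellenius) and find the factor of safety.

FS = 1.64

Ordinary method of slices: FS = Σ[c'·Δl_i + (W_i cosα_i − u_i·Δl_i)·tanφ'] / Σ W_i sinα_i, with Δl_i = b_i / cosα_i.
Slice 1: Δl = 2.8/cos(-8.1°) = 2.828 m; N'_1 = 124·cos(-8.1°) − 13·2.828 = 86.0; c'Δl = 14.71; W sinα = -17.5
Slice 2: Δl = 2.0/cos8.7° = 2.023 m; N'_2 = 183·cos8.7° − 23·2.023 = 134.4; c'Δl = 10.52; W sinα = 27.7
Slice 3: Δl = 3.2/cos28.0° = 3.624 m; N'_3 = 237·cos28.0° − 5·3.624 = 191.1; c'Δl = 18.85; W sinα = 111.3
Slice 4: Δl = 1.9/cos51.3° = 3.039 m; N'_4 = 58·cos51.3° − 10·3.039 = 5.9; c'Δl = 15.80; W sinα = 45.3
Σc'Δl = 59.9 kN/m; ΣN' = 417.4 kN/m; ΣW sinα = 166.7 kN/m
Resisting = 59.9 + 417.4·tan27.1° = 59.9 + 213.6 = 273.5 kN/m
FS = 273.5 / 166.7 = 1.640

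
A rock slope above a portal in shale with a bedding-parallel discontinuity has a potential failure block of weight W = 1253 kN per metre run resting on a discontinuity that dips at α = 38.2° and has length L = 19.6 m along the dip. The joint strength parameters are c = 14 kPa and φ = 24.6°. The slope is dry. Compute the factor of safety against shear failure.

Resolving the block weight along and normal to the plane and applying the Mohr–Coulomb strength on the joint:
N' = W cosα = 1253·cos38.2° = 984.7 kN/m
Driving force T = W sinα = 1253·sin38.2° = 774.9 kN/m
Resisting force R = c·L + N'·tanφ = 14·19.6 + 984.7·tan24.6° = 274.4 + 450.8 = 725.2 kN/m
FS = R / T = 725.2 / 774.9 = 0.936

FS = 0.94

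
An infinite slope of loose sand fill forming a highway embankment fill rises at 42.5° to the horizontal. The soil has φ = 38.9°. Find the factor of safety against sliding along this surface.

FS = 0.88

For a dry cohesionless infinite slope the factor of safety is FS = tanφ / tanβ.
FS = tan38.9° / tan42.5° = 0.8069 / 0.9163 = 0.881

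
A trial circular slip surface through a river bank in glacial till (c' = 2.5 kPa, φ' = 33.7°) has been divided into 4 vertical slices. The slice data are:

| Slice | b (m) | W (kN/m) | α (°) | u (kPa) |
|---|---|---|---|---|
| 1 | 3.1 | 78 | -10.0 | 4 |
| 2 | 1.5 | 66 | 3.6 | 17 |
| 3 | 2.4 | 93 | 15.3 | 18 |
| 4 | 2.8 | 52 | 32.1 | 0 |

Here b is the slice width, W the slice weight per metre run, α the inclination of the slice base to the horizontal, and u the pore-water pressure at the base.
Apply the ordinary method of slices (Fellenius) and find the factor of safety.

FS = 3.63

Ordinary method of slices: FS = Σ[c'·Δl_i + (W_i cosα_i − u_i·Δl_i)·tanφ'] / Σ W_i sinα_i, with Δl_i = b_i / cosα_i.
Slice 1: Δl = 3.1/cos(-10.0°) = 3.148 m; N'_1 = 78·cos(-10.0°) − 4·3.148 = 64.2; c'Δl = 7.87; W sinα = -13.5
Slice 2: Δl = 1.5/cos3.6° = 1.503 m; N'_2 = 66·cos3.6° − 17·1.503 = 40.3; c'Δl = 3.76; W sinα = 4.1
Slice 3: Δl = 2.4/cos15.3° = 2.488 m; N'_3 = 93·cos15.3° − 18·2.488 = 44.9; c'Δl = 6.22; W sinα = 24.5
Slice 4: Δl = 2.8/cos32.1° = 3.305 m; N'_4 = 52·cos32.1° − 0·3.305 = 44.1; c'Δl = 8.26; W sinα = 27.6
Σc'Δl = 26.1 kN/m; ΣN' = 193.5 kN/m; ΣW sinα = 42.8 kN/m
Resisting = 26.1 + 193.5·tan33.7° = 26.1 + 129.1 = 155.2 kN/m
FS = 155.2 / 42.8 = 3.628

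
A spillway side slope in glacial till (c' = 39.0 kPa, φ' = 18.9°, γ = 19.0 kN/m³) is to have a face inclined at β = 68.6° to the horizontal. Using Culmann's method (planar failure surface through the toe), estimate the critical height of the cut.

H_c = 20.48 m

Culmann's analysis gives the critical failure plane at α_cr = (β + φ')/2 = (68.6 + 18.9)/2 = 43.8°, and the critical height
H_c = (4c'/γ) · sinβ cosφ' / [1 − cos(β − φ')]
    = (4·39.0/19.0) · sin68.6°·cos18.9° / [1 − cos(49.7°)]
    = 8.211 · 0.9311·0.9461 / [1 − 0.6468]
    = 8.211 · 0.8809 / 0.3532
    = 20.48 m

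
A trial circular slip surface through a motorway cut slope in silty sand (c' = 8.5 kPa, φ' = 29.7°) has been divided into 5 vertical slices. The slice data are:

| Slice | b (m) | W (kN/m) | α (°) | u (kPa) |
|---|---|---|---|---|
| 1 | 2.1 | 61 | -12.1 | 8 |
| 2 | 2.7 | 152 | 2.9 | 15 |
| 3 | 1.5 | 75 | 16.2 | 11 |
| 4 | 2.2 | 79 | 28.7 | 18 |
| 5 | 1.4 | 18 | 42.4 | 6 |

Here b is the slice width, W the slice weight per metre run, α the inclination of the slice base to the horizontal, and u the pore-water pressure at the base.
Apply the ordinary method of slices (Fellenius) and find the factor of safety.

FS = 3.43

Ordinary method of slices: FS = Σ[c'·Δl_i + (W_i cosα_i − u_i·Δl_i)·tanφ'] / Σ W_i sinα_i, with Δl_i = b_i / cosα_i.
Slice 1: Δl = 2.1/cos(-12.1°) = 2.148 m; N'_1 = 61·cos(-12.1°) − 8·2.148 = 42.5; c'Δl = 18.26; W sinα = -12.8
Slice 2: Δl = 2.7/cos2.9° = 2.703 m; N'_2 = 152·cos2.9° − 15·2.703 = 111.3; c'Δl = 22.98; W sinα = 7.7
Slice 3: Δl = 1.5/cos16.2° = 1.562 m; N'_3 = 75·cos16.2° − 11·1.562 = 54.8; c'Δl = 13.28; W sinα = 20.9
Slice 4: Δl = 2.2/cos28.7° = 2.508 m; N'_4 = 79·cos28.7° − 18·2.508 = 24.1; c'Δl = 21.32; W sinα = 37.9
Slice 5: Δl = 1.4/cos42.4° = 1.896 m; N'_5 = 18·cos42.4° − 6·1.896 = 1.9; c'Δl = 16.11; W sinα = 12.1
Σc'Δl = 91.9 kN/m; ΣN' = 234.6 kN/m; ΣW sinα = 65.9 kN/m
Resisting = 91.9 + 234.6·tan29.7° = 91.9 + 133.8 = 225.8 kN/m
FS = 225.8 / 65.9 = 3.426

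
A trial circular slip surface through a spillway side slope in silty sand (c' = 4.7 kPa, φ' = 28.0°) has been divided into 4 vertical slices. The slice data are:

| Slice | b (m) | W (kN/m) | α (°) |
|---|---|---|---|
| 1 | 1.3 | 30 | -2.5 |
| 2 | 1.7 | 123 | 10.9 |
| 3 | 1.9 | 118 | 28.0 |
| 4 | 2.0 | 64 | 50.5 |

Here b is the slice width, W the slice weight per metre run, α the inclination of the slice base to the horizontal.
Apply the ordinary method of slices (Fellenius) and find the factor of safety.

Ordinary method of slices: FS = Σ[c'·Δl_i + (W_i cosα_i)·tanφ'] / Σ W_i sinα_i, with Δl_i = b_i / cosα_i.
Slice 1: Δl = 1.3/cos(-2.5°) = 1.301 m; N'_1 = 30·cos(-2.5°) = 30.0; c'Δl = 6.12; W sinα = -1.3
Slice 2: Δl = 1.7/cos10.9° = 1.731 m; N'_2 = 123·cos10.9° = 120.8; c'Δl = 8.14; W sinα = 23.3
Slice 3: Δl = 1.9/cos28.0° = 2.152 m; N'_3 = 118·cos28.0° = 104.2; c'Δl = 10.11; W sinα = 55.4
Slice 4: Δl = 2.0/cos50.5° = 3.144 m; N'_4 = 64·cos50.5° = 40.7; c'Δl = 14.78; W sinα = 49.4
Σc'Δl = 39.1 kN/m; ΣN' = 295.6 kN/m; ΣW sinα = 126.7 kN/m
Resisting = 39.1 + 295.6·tan28.0° = 39.1 + 157.2 = 196.3 kN/m
FS = 196.3 / 126.7 = 1.549

FS = 1.55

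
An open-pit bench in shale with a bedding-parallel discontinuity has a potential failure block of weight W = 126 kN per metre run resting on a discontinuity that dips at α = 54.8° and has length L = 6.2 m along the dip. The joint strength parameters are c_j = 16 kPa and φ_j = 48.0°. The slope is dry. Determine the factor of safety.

Resolving the block weight along and normal to the plane and applying the Mohr–Coulomb strength on the joint:
N' = W cosα = 126·cos54.8° = 72.6 kN/m
Driving force T = W sinα = 126·sin54.8° = 103.0 kN/m
Resisting force R = c_j·L + N'·tanφ_j = 16·6.2 + 72.6·tan48.0° = 99.2 + 80.7 = 179.9 kN/m
FS = R / T = 179.9 / 103.0 = 1.747

FS = 1.75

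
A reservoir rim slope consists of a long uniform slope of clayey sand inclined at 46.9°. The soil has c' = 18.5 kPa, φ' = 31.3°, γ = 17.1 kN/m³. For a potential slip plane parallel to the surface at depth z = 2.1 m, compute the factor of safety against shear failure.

For an infinite slope with a slip plane parallel to the surface (no pore pressure): FS = [c' + γz cos²β tanφ'] / [γz sinβ cosβ].
γz = 17.1·2.1 = 35.91 kN/m²
Numerator = 18.5 + 35.91·cos²46.9°·tan31.3° = 18.5 + 35.91·0.4669·0.6080 = 28.693 kPa
Denominator = 35.91·sin46.9°·cos46.9° = 35.91·0.7302·0.6833 = 17.916 kPa
FS = 28.693 / 17.916 = 1.602

FS = 1.60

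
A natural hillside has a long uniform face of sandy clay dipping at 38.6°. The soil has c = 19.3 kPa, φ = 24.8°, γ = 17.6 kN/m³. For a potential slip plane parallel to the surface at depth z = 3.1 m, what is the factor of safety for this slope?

For an infinite slope with a slip plane parallel to the surface (no pore pressure): FS = [c + γz cos²β tanφ] / [γz sinβ cosβ].
γz = 17.6·3.1 = 54.56 kN/m²
Numerator = 19.3 + 54.56·cos²38.6°·tan24.8° = 19.3 + 54.56·0.6108·0.4621 = 34.698 kPa
Denominator = 54.56·sin38.6°·cos38.6° = 54.56·0.6239·0.7815 = 26.602 kPa
FS = 34.698 / 26.602 = 1.304

FS = 1.30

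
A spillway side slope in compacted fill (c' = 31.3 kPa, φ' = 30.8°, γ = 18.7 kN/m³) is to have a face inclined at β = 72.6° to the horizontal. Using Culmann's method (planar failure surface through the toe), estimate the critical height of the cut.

H_c = 21.56 m

Culmann's analysis gives the critical failure plane at α_cr = (β + φ')/2 = (72.6 + 30.8)/2 = 51.7°, and the critical height
H_c = (4c'/γ) · sinβ cosφ' / [1 − cos(β − φ')]
    = (4·31.3/18.7) · sin72.6°·cos30.8° / [1 − cos(41.8°)]
    = 6.695 · 0.9542·0.8590 / [1 − 0.7455]
    = 6.695 · 0.8197 / 0.2545
    = 21.56 m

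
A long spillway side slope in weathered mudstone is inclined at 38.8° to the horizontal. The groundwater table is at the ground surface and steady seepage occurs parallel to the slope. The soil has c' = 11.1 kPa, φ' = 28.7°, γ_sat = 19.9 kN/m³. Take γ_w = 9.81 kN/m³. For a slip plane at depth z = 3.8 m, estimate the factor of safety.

FS = 0.65

With seepage parallel to the slope and the water table at the surface, the effective normal stress on the slip plane uses the buoyant unit weight γ' = γ_sat − γ_w while the driving shear stress uses γ_sat:
FS = [c' + γ' z cos²β tanφ'] / [γ_sat z sinβ cosβ]
γ' = 19.9 − 9.81 = 10.09 kN/m³
Numerator = 11.1 + 10.09·3.8·cos²38.8°·tan28.7° = 11.1 + 10.09·3.8·0.6074·0.5475 = 23.850 kPa
Denominator = 19.9·3.8·sin38.8°·cos38.8° = 19.9·3.8·0.6266·0.7793 = 36.928 kPa
FS = 23.850 / 36.928 = 0.646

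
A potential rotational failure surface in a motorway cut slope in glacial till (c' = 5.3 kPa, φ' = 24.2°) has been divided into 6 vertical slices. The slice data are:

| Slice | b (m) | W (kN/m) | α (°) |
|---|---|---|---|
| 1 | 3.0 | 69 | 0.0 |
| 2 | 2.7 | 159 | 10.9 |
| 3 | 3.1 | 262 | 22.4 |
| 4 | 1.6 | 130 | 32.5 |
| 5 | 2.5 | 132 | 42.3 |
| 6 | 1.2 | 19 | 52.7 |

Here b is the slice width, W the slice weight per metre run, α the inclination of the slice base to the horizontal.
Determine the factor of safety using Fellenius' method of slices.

Ordinary method of slices: FS = Σ[c'·Δl_i + (W_i cosα_i)·tanφ'] / Σ W_i sinα_i, with Δl_i = b_i / cosα_i.
Slice 1: Δl = 3.0/cos0.0° = 3.000 m; N'_1 = 69·cos0.0° = 69.0; c'Δl = 15.90; W sinα = 0.0
Slice 2: Δl = 2.7/cos10.9° = 2.750 m; N'_2 = 159·cos10.9° = 156.1; c'Δl = 14.57; W sinα = 30.1
Slice 3: Δl = 3.1/cos22.4° = 3.353 m; N'_3 = 262·cos22.4° = 242.2; c'Δl = 17.77; W sinα = 99.8
Slice 4: Δl = 1.6/cos32.5° = 1.897 m; N'_4 = 130·cos32.5° = 109.6; c'Δl = 10.05; W sinα = 69.8
Slice 5: Δl = 2.5/cos42.3° = 3.380 m; N'_5 = 132·cos42.3° = 97.6; c'Δl = 17.91; W sinα = 88.8
Slice 6: Δl = 1.2/cos52.7° = 1.980 m; N'_6 = 19·cos52.7° = 11.5; c'Δl = 10.50; W sinα = 15.1
Σc'Δl = 86.7 kN/m; ΣN' = 686.1 kN/m; ΣW sinα = 303.7 kN/m
Resisting = 86.7 + 686.1·tan24.2° = 86.7 + 308.4 = 395.1 kN/m
FS = 395.1 / 303.7 = 1.301

FS = 1.30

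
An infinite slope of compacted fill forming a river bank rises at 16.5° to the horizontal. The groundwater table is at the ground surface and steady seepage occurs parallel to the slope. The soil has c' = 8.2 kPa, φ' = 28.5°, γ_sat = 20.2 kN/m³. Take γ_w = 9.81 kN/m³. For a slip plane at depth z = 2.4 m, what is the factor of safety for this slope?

FS = 1.56

With seepage parallel to the slope and the water table at the surface, the effective normal stress on the slip plane uses the buoyant unit weight γ' = γ_sat − γ_w while the driving shear stress uses γ_sat:
FS = [c' + γ' z cos²β tanφ'] / [γ_sat z sinβ cosβ]
γ' = 20.2 − 9.81 = 10.39 kN/m³
Numerator = 8.2 + 10.39·2.4·cos²16.5°·tan28.5° = 8.2 + 10.39·2.4·0.9193·0.5430 = 20.647 kPa
Denominator = 20.2·2.4·sin16.5°·cos16.5° = 20.2·2.4·0.2840·0.9588 = 13.202 kPa
FS = 20.647 / 13.202 = 1.564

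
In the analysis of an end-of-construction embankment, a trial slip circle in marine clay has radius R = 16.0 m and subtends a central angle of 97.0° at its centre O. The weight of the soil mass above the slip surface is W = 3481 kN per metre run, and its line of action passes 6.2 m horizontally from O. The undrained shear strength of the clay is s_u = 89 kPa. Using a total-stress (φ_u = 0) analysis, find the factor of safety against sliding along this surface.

FS = 1.79

Taking moments about the centre O, the resisting moment is provided by the undrained shear strength acting along the arc:
Arc length L_a = R·θ = 16.0·(97.0°·π/180) = 16.0·1.6930 = 27.09 m
M_R = s_u·L_a·R = 89·27.09·16.0 = 38572.6 kN·m/m
M_D = W·d = 3481·6.2 = 21582.2 kN·m/m
FS = M_R / M_D = 38572.6 / 21582.2 = 1.787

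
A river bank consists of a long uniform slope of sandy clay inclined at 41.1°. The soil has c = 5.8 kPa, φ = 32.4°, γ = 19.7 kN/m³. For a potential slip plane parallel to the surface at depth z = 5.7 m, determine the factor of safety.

FS = 0.83

For an infinite slope with a slip plane parallel to the surface (no pore pressure): FS = [c + γz cos²β tanφ] / [γz sinβ cosβ].
γz = 19.7·5.7 = 112.29 kN/m²
Numerator = 5.8 + 112.29·cos²41.1°·tan32.4° = 5.8 + 112.29·0.5679·0.6346 = 46.266 kPa
Denominator = 112.29·sin41.1°·cos41.1° = 112.29·0.6574·0.7536 = 55.626 kPa
FS = 46.266 / 55.626 = 0.832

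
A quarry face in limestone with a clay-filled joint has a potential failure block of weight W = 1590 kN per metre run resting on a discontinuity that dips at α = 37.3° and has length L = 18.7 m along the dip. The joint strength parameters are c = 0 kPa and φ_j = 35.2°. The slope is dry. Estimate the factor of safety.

Resolving the block weight along and normal to the plane and applying the Mohr–Coulomb strength on the joint:
N' = W cosα = 1590·cos37.3° = 1264.8 kN/m
Driving force T = W sinα = 1590·sin37.3° = 963.5 kN/m
Resisting force R = c·L + N'·tanφ_j = 0·18.7 + 1264.8·tan35.2° = 0.0 + 892.2 = 892.2 kN/m
FS = R / T = 892.2 / 963.5 = 0.926

FS = 0.93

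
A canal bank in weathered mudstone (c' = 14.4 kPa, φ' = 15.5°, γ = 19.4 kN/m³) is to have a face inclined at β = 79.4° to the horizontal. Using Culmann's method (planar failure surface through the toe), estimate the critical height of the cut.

H_c = 5.02 m

Culmann's analysis gives the critical failure plane at α_cr = (β + φ')/2 = (79.4 + 15.5)/2 = 47.5°, and the critical height
H_c = (4c'/γ) · sinβ cosφ' / [1 − cos(β − φ')]
    = (4·14.4/19.4) · sin79.4°·cos15.5° / [1 − cos(63.9°)]
    = 2.969 · 0.9829·0.9636 / [1 − 0.4399]
    = 2.969 · 0.9472 / 0.5601
    = 5.02 m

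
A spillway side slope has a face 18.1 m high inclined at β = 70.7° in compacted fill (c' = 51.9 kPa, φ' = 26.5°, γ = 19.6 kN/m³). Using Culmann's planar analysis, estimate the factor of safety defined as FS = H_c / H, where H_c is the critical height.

H_c = (4c'/γ) · sinβ cosφ' / [1 − cos(β − φ')]
    = (4·51.9/19.6) · sin70.7°·cos26.5° / [1 − cos44.2°]
    = 10.592 · 0.8446 / 0.2831 = 31.60 m
FS = H_c / H = 31.60 / 18.1 = 1.746

FS = 1.75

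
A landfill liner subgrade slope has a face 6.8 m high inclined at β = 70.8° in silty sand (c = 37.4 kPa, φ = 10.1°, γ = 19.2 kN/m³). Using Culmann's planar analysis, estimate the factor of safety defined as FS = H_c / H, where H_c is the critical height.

FS = 2.09

H_c = (4c/γ) · sinβ cosφ / [1 − cos(β − φ)]
    = (4·37.4/19.2) · sin70.8°·cos10.1° / [1 − cos60.7°]
    = 7.792 · 0.9297 / 0.5106 = 14.19 m
FS = H_c / H = 14.19 / 6.8 = 2.086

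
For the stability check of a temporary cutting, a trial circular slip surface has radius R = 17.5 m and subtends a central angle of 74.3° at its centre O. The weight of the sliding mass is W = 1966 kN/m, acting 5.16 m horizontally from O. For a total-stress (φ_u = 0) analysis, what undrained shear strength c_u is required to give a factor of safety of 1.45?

c_u = 37.0 kPa

FS = c_u·L_a·R / (W·d), so c_u = FS·W·d / (L_a·R).
Arc length L_a = R·θ = 17.5·(74.3°·π/180) = 17.5·1.2968 = 22.69 m
c_u = 1.45·1966·5.16 / (22.69·17.5) = 14709.6 / 397.14 = 37.04 kPa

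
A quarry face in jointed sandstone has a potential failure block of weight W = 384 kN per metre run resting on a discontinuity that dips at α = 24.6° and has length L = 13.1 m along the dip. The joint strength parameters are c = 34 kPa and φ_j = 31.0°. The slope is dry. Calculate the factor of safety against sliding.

Resolving the block weight along and normal to the plane and applying the Mohr–Coulomb strength on the joint:
N' = W cosα = 384·cos24.6° = 349.1 kN/m
Driving force T = W sinα = 384·sin24.6° = 159.9 kN/m
Resisting force R = c·L + N'·tanφ_j = 34·13.1 + 349.1·tan31.0° = 445.4 + 209.8 = 655.2 kN/m
FS = R / T = 655.2 / 159.9 = 4.099

FS = 4.10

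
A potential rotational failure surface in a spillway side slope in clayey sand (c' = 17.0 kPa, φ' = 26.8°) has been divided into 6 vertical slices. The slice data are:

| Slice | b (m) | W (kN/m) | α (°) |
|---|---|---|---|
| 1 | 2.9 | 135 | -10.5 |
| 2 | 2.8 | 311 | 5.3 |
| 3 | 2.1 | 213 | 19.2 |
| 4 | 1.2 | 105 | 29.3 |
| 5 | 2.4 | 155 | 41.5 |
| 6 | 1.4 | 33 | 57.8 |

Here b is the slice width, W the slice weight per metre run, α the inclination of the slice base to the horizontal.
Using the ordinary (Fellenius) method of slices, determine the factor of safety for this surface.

Ordinary method of slices: FS = Σ[c'·Δl_i + (W_i cosα_i)·tanφ'] / Σ W_i sinα_i, with Δl_i = b_i / cosα_i.
Slice 1: Δl = 2.9/cos(-10.5°) = 2.949 m; N'_1 = 135·cos(-10.5°) = 132.7; c'Δl = 50.14; W sinα = -24.6
Slice 2: Δl = 2.8/cos5.3° = 2.812 m; N'_2 = 311·cos5.3° = 309.7; c'Δl = 47.80; W sinα = 28.7
Slice 3: Δl = 2.1/cos19.2° = 2.224 m; N'_3 = 213·cos19.2° = 201.2; c'Δl = 37.80; W sinα = 70.0
Slice 4: Δl = 1.2/cos29.3° = 1.376 m; N'_4 = 105·cos29.3° = 91.6; c'Δl = 23.39; W sinα = 51.4
Slice 5: Δl = 2.4/cos41.5° = 3.204 m; N'_5 = 155·cos41.5° = 116.1; c'Δl = 54.48; W sinα = 102.7
Slice 6: Δl = 1.4/cos57.8° = 2.627 m; N'_6 = 33·cos57.8° = 17.6; c'Δl = 44.66; W sinα = 27.9
Σc'Δl = 258.3 kN/m; ΣN' = 868.8 kN/m; ΣW sinα = 256.2 kN/m
Resisting = 258.3 + 868.8·tan26.8° = 258.3 + 438.9 = 697.1 kN/m
FS = 697.1 / 256.2 = 2.721

FS = 2.72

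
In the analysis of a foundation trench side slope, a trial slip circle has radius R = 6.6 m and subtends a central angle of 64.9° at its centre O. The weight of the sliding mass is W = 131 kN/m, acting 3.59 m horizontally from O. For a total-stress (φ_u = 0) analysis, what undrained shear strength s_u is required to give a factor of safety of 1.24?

FS = s_u·L_a·R / (W·d), so s_u = FS·W·d / (L_a·R).
Arc length L_a = R·θ = 6.6·(64.9°·π/180) = 6.6·1.1327 = 7.48 m
s_u = 1.24·131·3.59 / (7.48·6.6) = 583.2 / 49.34 = 11.82 kPa

s_u = 11.8 kPa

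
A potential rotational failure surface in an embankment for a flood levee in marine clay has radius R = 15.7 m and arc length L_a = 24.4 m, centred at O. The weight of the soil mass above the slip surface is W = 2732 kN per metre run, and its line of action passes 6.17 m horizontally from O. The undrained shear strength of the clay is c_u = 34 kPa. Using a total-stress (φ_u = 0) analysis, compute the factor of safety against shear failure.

FS = 0.77

Taking moments about the centre O, the resisting moment is provided by the undrained shear strength acting along the arc:
M_R = c_u·L_a·R = 34·24.40·15.7 = 13024.7 kN·m/m
M_D = W·d = 2732·6.17 = 16856.4 kN·m/m
FS = M_R / M_D = 13024.7 / 16856.4 = 0.773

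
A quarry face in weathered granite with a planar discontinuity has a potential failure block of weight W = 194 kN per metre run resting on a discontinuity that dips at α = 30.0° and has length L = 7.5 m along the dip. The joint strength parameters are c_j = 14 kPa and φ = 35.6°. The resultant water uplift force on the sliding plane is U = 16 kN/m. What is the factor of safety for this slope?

FS = 2.20

Resolving the block weight along and normal to the plane and applying the Mohr–Coulomb strength on the joint:
N' = W cosα − U = 194·cos30.0° − 16 = 152.0 kN/m
Driving force T = W sinα = 194·sin30.0° = 97.0 kN/m
Resisting force R = c_j·L + N'·tanφ = 14·7.5 + 152.0·tan35.6° = 105.0 + 108.8 = 213.8 kN/m
FS = R / T = 213.8 / 97.0 = 2.204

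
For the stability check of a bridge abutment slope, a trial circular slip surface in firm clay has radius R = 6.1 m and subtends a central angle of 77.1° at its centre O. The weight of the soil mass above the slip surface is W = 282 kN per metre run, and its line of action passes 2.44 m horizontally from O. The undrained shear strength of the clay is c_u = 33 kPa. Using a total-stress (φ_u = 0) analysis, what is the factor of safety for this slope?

Taking moments about the centre O, the resisting moment is provided by the undrained shear strength acting along the arc:
Arc length L_a = R·θ = 6.1·(77.1°·π/180) = 6.1·1.3456 = 8.21 m
M_R = c_u·L_a·R = 33·8.21·6.1 = 1652.4 kN·m/m
M_D = W·d = 282·2.44 = 688.1 kN·m/m
FS = M_R / M_D = 1652.4 / 688.1 = 2.401

FS = 2.40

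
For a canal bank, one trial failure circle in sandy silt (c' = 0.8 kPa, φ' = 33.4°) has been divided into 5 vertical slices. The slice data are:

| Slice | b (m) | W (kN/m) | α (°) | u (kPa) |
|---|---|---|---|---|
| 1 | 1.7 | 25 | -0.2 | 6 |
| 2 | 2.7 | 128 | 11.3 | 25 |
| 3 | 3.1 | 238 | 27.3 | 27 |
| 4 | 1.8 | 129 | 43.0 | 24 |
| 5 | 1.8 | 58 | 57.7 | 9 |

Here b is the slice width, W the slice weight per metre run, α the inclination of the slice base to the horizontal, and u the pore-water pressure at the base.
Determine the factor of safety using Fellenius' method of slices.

Ordinary method of slices: FS = Σ[c'·Δl_i + (W_i cosα_i − u_i·Δl_i)·tanφ'] / Σ W_i sinα_i, with Δl_i = b_i / cosα_i.
Slice 1: Δl = 1.7/cos(-0.2°) = 1.700 m; N'_1 = 25·cos(-0.2°) − 6·1.700 = 14.8; c'Δl = 1.36; W sinα = -0.1
Slice 2: Δl = 2.7/cos11.3° = 2.753 m; N'_2 = 128·cos11.3° − 25·2.753 = 56.7; c'Δl = 2.20; W sinα = 25.1
Slice 3: Δl = 3.1/cos27.3° = 3.489 m; N'_3 = 238·cos27.3° − 27·3.489 = 117.3; c'Δl = 2.79; W sinα = 109.2
Slice 4: Δl = 1.8/cos43.0° = 2.461 m; N'_4 = 129·cos43.0° − 24·2.461 = 35.3; c'Δl = 1.97; W sinα = 88.0
Slice 5: Δl = 1.8/cos57.7° = 3.369 m; N'_5 = 58·cos57.7° − 9·3.369 = 0.7; c'Δl = 2.69; W sinα = 49.0
Σc'Δl = 11.0 kN/m; ΣN' = 224.7 kN/m; ΣW sinα = 271.2 kN/m
Resisting = 11.0 + 224.7·tan33.4° = 11.0 + 148.2 = 159.2 kN/m
FS = 159.2 / 271.2 = 0.587

FS = 0.59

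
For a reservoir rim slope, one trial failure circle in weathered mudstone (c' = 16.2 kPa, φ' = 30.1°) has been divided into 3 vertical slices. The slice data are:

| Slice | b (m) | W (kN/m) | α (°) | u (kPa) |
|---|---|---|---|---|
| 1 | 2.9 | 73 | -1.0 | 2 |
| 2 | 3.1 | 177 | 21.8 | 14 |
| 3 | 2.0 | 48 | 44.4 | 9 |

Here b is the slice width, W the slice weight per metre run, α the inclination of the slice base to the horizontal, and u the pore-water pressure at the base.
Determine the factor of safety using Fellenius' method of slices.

FS = 2.64

Ordinary method of slices: FS = Σ[c'·Δl_i + (W_i cosα_i − u_i·Δl_i)·tanφ'] / Σ W_i sinα_i, with Δl_i = b_i / cosα_i.
Slice 1: Δl = 2.9/cos(-1.0°) = 2.900 m; N'_1 = 73·cos(-1.0°) − 2·2.900 = 67.2; c'Δl = 46.99; W sinα = -1.3
Slice 2: Δl = 3.1/cos21.8° = 3.339 m; N'_2 = 177·cos21.8° − 14·3.339 = 117.6; c'Δl = 54.09; W sinα = 65.7
Slice 3: Δl = 2.0/cos44.4° = 2.799 m; N'_3 = 48·cos44.4° − 9·2.799 = 9.1; c'Δl = 45.35; W sinα = 33.6
Σc'Δl = 146.4 kN/m; ΣN' = 193.9 kN/m; ΣW sinα = 98.0 kN/m
Resisting = 146.4 + 193.9·tan30.1° = 146.4 + 112.4 = 258.8 kN/m
FS = 258.8 / 98.0 = 2.640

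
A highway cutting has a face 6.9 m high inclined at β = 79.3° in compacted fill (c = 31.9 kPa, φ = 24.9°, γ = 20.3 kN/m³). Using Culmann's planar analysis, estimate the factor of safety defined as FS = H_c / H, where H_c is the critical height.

FS = 1.94

H_c = (4c/γ) · sinβ cosφ / [1 − cos(β − φ)]
    = (4·31.9/20.3) · sin79.3°·cos24.9° / [1 − cos54.4°]
    = 6.286 · 0.8913 / 0.4179 = 13.41 m
FS = H_c / H = 13.41 / 6.9 = 1.943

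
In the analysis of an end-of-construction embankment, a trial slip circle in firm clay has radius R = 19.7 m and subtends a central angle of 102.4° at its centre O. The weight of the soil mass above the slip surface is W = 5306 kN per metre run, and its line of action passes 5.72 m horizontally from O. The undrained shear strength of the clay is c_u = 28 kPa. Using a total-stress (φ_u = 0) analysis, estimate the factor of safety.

Taking moments about the centre O, the resisting moment is provided by the undrained shear strength acting along the arc:
Arc length L_a = R·θ = 19.7·(102.4°·π/180) = 19.7·1.7872 = 35.21 m
M_R = c_u·L_a·R = 28·35.21·19.7 = 19420.8 kN·m/m
M_D = W·d = 5306·5.72 = 30350.3 kN·m/m
FS = M_R / M_D = 19420.8 / 30350.3 = 0.640

FS = 0.64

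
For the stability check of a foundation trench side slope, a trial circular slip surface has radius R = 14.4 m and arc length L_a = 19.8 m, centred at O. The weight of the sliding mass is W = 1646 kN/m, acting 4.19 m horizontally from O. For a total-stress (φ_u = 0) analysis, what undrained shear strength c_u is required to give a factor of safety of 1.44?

c_u = 34.8 kPa

FS = c_u·L_a·R / (W·d), so c_u = FS·W·d / (L_a·R).
c_u = 1.44·1646·4.19 / (19.80·14.4) = 9931.3 / 285.12 = 34.83 kPa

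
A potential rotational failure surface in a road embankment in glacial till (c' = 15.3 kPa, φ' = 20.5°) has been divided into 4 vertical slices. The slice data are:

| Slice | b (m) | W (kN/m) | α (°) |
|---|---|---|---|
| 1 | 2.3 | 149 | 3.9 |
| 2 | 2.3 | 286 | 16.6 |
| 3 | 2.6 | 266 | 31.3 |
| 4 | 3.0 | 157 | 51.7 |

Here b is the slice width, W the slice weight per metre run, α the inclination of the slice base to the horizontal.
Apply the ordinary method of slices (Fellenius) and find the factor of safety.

FS = 1.34

Ordinary method of slices: FS = Σ[c'·Δl_i + (W_i cosα_i)·tanφ'] / Σ W_i sinα_i, with Δl_i = b_i / cosα_i.
Slice 1: Δl = 2.3/cos3.9° = 2.305 m; N'_1 = 149·cos3.9° = 148.7; c'Δl = 35.27; W sinα = 10.1
Slice 2: Δl = 2.3/cos16.6° = 2.400 m; N'_2 = 286·cos16.6° = 274.1; c'Δl = 36.72; W sinα = 81.7
Slice 3: Δl = 2.6/cos31.3° = 3.043 m; N'_3 = 266·cos31.3° = 227.3; c'Δl = 46.56; W sinα = 138.2
Slice 4: Δl = 3.0/cos51.7° = 4.840 m; N'_4 = 157·cos51.7° = 97.3; c'Δl = 74.06; W sinα = 123.2
Σc'Δl = 192.6 kN/m; ΣN' = 747.3 kN/m; ΣW sinα = 353.2 kN/m
Resisting = 192.6 + 747.3·tan20.5° = 192.6 + 279.4 = 472.0 kN/m
FS = 472.0 / 353.2 = 1.336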